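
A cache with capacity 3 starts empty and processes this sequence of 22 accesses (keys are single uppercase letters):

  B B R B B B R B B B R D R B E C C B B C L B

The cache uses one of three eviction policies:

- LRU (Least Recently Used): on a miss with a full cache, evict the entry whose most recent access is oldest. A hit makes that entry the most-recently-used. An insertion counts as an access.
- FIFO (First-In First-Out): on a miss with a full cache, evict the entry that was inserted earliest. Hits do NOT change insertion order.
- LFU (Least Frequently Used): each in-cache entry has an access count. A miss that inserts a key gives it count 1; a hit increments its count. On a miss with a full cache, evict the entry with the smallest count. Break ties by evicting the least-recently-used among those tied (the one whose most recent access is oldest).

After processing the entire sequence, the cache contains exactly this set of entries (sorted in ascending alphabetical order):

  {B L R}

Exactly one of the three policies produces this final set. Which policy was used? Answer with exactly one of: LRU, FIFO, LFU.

Answer: LFU

Derivation:
Simulating under each policy and comparing final sets:
  LRU: final set = {B C L} -> differs
  FIFO: final set = {B C L} -> differs
  LFU: final set = {B L R} -> MATCHES target
Only LFU produces the target set.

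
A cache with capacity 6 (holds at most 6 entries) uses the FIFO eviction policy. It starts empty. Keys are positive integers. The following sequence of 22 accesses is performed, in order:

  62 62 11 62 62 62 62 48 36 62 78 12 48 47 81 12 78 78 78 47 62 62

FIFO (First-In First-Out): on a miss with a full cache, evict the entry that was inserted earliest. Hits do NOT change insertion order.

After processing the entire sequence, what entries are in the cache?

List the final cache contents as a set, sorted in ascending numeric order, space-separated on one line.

FIFO simulation (capacity=6):
  1. access 62: MISS. Cache (old->new): [62]
  2. access 62: HIT. Cache (old->new): [62]
  3. access 11: MISS. Cache (old->new): [62 11]
  4. access 62: HIT. Cache (old->new): [62 11]
  5. access 62: HIT. Cache (old->new): [62 11]
  6. access 62: HIT. Cache (old->new): [62 11]
  7. access 62: HIT. Cache (old->new): [62 11]
  8. access 48: MISS. Cache (old->new): [62 11 48]
  9. access 36: MISS. Cache (old->new): [62 11 48 36]
  10. access 62: HIT. Cache (old->new): [62 11 48 36]
  11. access 78: MISS. Cache (old->new): [62 11 48 36 78]
  12. access 12: MISS. Cache (old->new): [62 11 48 36 78 12]
  13. access 48: HIT. Cache (old->new): [62 11 48 36 78 12]
  14. access 47: MISS, evict 62. Cache (old->new): [11 48 36 78 12 47]
  15. access 81: MISS, evict 11. Cache (old->new): [48 36 78 12 47 81]
  16. access 12: HIT. Cache (old->new): [48 36 78 12 47 81]
  17. access 78: HIT. Cache (old->new): [48 36 78 12 47 81]
  18. access 78: HIT. Cache (old->new): [48 36 78 12 47 81]
  19. access 78: HIT. Cache (old->new): [48 36 78 12 47 81]
  20. access 47: HIT. Cache (old->new): [48 36 78 12 47 81]
  21. access 62: MISS, evict 48. Cache (old->new): [36 78 12 47 81 62]
  22. access 62: HIT. Cache (old->new): [36 78 12 47 81 62]
Total: 13 hits, 9 misses, 3 evictions

Answer: 12 36 47 62 78 81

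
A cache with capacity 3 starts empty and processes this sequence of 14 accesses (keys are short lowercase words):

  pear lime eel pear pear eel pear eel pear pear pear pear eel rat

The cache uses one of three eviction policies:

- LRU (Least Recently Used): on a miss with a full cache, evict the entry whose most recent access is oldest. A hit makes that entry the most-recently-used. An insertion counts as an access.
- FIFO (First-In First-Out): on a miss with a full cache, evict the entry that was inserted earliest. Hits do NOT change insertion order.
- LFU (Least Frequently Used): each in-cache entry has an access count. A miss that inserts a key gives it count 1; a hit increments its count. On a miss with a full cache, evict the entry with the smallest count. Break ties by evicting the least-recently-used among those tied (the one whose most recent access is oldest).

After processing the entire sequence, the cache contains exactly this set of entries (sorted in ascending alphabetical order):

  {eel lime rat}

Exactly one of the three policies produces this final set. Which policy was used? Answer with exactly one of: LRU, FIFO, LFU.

Answer: FIFO

Derivation:
Simulating under each policy and comparing final sets:
  LRU: final set = {eel pear rat} -> differs
  FIFO: final set = {eel lime rat} -> MATCHES target
  LFU: final set = {eel pear rat} -> differs
Only FIFO produces the target set.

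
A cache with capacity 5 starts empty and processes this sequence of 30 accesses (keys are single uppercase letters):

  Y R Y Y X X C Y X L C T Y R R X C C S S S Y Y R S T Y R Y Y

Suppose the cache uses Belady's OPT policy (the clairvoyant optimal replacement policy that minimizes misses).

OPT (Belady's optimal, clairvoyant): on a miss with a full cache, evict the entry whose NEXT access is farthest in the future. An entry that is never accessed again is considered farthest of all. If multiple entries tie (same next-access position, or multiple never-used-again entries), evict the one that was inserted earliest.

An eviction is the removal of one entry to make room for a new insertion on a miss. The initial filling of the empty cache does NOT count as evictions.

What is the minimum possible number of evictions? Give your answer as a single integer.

OPT (Belady) simulation (capacity=5):
  1. access Y: MISS. Cache: [Y]
  2. access R: MISS. Cache: [Y R]
  3. access Y: HIT. Next use of Y: step 4. Cache: [Y R]
  4. access Y: HIT. Next use of Y: step 8. Cache: [Y R]
  5. access X: MISS. Cache: [Y R X]
  6. access X: HIT. Next use of X: step 9. Cache: [Y R X]
  7. access C: MISS. Cache: [Y R X C]
  8. access Y: HIT. Next use of Y: step 13. Cache: [Y R X C]
  9. access X: HIT. Next use of X: step 16. Cache: [Y R X C]
  10. access L: MISS. Cache: [Y R X C L]
  11. access C: HIT. Next use of C: step 17. Cache: [Y R X C L]
  12. access T: MISS, evict L (next use: never). Cache: [Y R X C T]
  13. access Y: HIT. Next use of Y: step 22. Cache: [Y R X C T]
  14. access R: HIT. Next use of R: step 15. Cache: [Y R X C T]
  15. access R: HIT. Next use of R: step 24. Cache: [Y R X C T]
  16. access X: HIT. Next use of X: never. Cache: [Y R X C T]
  17. access C: HIT. Next use of C: step 18. Cache: [Y R X C T]
  18. access C: HIT. Next use of C: never. Cache: [Y R X C T]
  19. access S: MISS, evict X (next use: never). Cache: [Y R C T S]
  20. access S: HIT. Next use of S: step 21. Cache: [Y R C T S]
  21. access S: HIT. Next use of S: step 25. Cache: [Y R C T S]
  22. access Y: HIT. Next use of Y: step 23. Cache: [Y R C T S]
  23. access Y: HIT. Next use of Y: step 27. Cache: [Y R C T S]
  24. access R: HIT. Next use of R: step 28. Cache: [Y R C T S]
  25. access S: HIT. Next use of S: never. Cache: [Y R C T S]
  26. access T: HIT. Next use of T: never. Cache: [Y R C T S]
  27. access Y: HIT. Next use of Y: step 29. Cache: [Y R C T S]
  28. access R: HIT. Next use of R: never. Cache: [Y R C T S]
  29. access Y: HIT. Next use of Y: step 30. Cache: [Y R C T S]
  30. access Y: HIT. Next use of Y: never. Cache: [Y R C T S]
Total: 23 hits, 7 misses, 2 evictions

Answer: 2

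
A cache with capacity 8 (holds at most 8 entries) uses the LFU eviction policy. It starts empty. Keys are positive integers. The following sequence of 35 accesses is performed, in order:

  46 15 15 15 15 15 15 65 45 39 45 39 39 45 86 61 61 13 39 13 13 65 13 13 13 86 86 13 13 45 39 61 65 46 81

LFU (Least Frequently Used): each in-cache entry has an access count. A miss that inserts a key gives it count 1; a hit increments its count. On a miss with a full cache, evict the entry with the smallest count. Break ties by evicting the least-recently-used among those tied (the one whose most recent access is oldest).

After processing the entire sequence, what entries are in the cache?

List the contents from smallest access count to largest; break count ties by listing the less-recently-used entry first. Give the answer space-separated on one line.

Answer: 81 86 61 65 45 39 15 13

Derivation:
LFU simulation (capacity=8):
  1. access 46: MISS. Cache: [46(c=1)]
  2. access 15: MISS. Cache: [46(c=1) 15(c=1)]
  3. access 15: HIT, count now 2. Cache: [46(c=1) 15(c=2)]
  4. access 15: HIT, count now 3. Cache: [46(c=1) 15(c=3)]
  5. access 15: HIT, count now 4. Cache: [46(c=1) 15(c=4)]
  6. access 15: HIT, count now 5. Cache: [46(c=1) 15(c=5)]
  7. access 15: HIT, count now 6. Cache: [46(c=1) 15(c=6)]
  8. access 65: MISS. Cache: [46(c=1) 65(c=1) 15(c=6)]
  9. access 45: MISS. Cache: [46(c=1) 65(c=1) 45(c=1) 15(c=6)]
  10. access 39: MISS. Cache: [46(c=1) 65(c=1) 45(c=1) 39(c=1) 15(c=6)]
  11. access 45: HIT, count now 2. Cache: [46(c=1) 65(c=1) 39(c=1) 45(c=2) 15(c=6)]
  12. access 39: HIT, count now 2. Cache: [46(c=1) 65(c=1) 45(c=2) 39(c=2) 15(c=6)]
  13. access 39: HIT, count now 3. Cache: [46(c=1) 65(c=1) 45(c=2) 39(c=3) 15(c=6)]
  14. access 45: HIT, count now 3. Cache: [46(c=1) 65(c=1) 39(c=3) 45(c=3) 15(c=6)]
  15. access 86: MISS. Cache: [46(c=1) 65(c=1) 86(c=1) 39(c=3) 45(c=3) 15(c=6)]
  16. access 61: MISS. Cache: [46(c=1) 65(c=1) 86(c=1) 61(c=1) 39(c=3) 45(c=3) 15(c=6)]
  17. access 61: HIT, count now 2. Cache: [46(c=1) 65(c=1) 86(c=1) 61(c=2) 39(c=3) 45(c=3) 15(c=6)]
  18. access 13: MISS. Cache: [46(c=1) 65(c=1) 86(c=1) 13(c=1) 61(c=2) 39(c=3) 45(c=3) 15(c=6)]
  19. access 39: HIT, count now 4. Cache: [46(c=1) 65(c=1) 86(c=1) 13(c=1) 61(c=2) 45(c=3) 39(c=4) 15(c=6)]
  20. access 13: HIT, count now 2. Cache: [46(c=1) 65(c=1) 86(c=1) 61(c=2) 13(c=2) 45(c=3) 39(c=4) 15(c=6)]
  21. access 13: HIT, count now 3. Cache: [46(c=1) 65(c=1) 86(c=1) 61(c=2) 45(c=3) 13(c=3) 39(c=4) 15(c=6)]
  22. access 65: HIT, count now 2. Cache: [46(c=1) 86(c=1) 61(c=2) 65(c=2) 45(c=3) 13(c=3) 39(c=4) 15(c=6)]
  23. access 13: HIT, count now 4. Cache: [46(c=1) 86(c=1) 61(c=2) 65(c=2) 45(c=3) 39(c=4) 13(c=4) 15(c=6)]
  24. access 13: HIT, count now 5. Cache: [46(c=1) 86(c=1) 61(c=2) 65(c=2) 45(c=3) 39(c=4) 13(c=5) 15(c=6)]
  25. access 13: HIT, count now 6. Cache: [46(c=1) 86(c=1) 61(c=2) 65(c=2) 45(c=3) 39(c=4) 15(c=6) 13(c=6)]
  26. access 86: HIT, count now 2. Cache: [46(c=1) 61(c=2) 65(c=2) 86(c=2) 45(c=3) 39(c=4) 15(c=6) 13(c=6)]
  27. access 86: HIT, count now 3. Cache: [46(c=1) 61(c=2) 65(c=2) 45(c=3) 86(c=3) 39(c=4) 15(c=6) 13(c=6)]
  28. access 13: HIT, count now 7. Cache: [46(c=1) 61(c=2) 65(c=2) 45(c=3) 86(c=3) 39(c=4) 15(c=6) 13(c=7)]
  29. access 13: HIT, count now 8. Cache: [46(c=1) 61(c=2) 65(c=2) 45(c=3) 86(c=3) 39(c=4) 15(c=6) 13(c=8)]
  30. access 45: HIT, count now 4. Cache: [46(c=1) 61(c=2) 65(c=2) 86(c=3) 39(c=4) 45(c=4) 15(c=6) 13(c=8)]
  31. access 39: HIT, count now 5. Cache: [46(c=1) 61(c=2) 65(c=2) 86(c=3) 45(c=4) 39(c=5) 15(c=6) 13(c=8)]
  32. access 61: HIT, count now 3. Cache: [46(c=1) 65(c=2) 86(c=3) 61(c=3) 45(c=4) 39(c=5) 15(c=6) 13(c=8)]
  33. access 65: HIT, count now 3. Cache: [46(c=1) 86(c=3) 61(c=3) 65(c=3) 45(c=4) 39(c=5) 15(c=6) 13(c=8)]
  34. access 46: HIT, count now 2. Cache: [46(c=2) 86(c=3) 61(c=3) 65(c=3) 45(c=4) 39(c=5) 15(c=6) 13(c=8)]
  35. access 81: MISS, evict 46(c=2). Cache: [81(c=1) 86(c=3) 61(c=3) 65(c=3) 45(c=4) 39(c=5) 15(c=6) 13(c=8)]
Total: 26 hits, 9 misses, 1 evictions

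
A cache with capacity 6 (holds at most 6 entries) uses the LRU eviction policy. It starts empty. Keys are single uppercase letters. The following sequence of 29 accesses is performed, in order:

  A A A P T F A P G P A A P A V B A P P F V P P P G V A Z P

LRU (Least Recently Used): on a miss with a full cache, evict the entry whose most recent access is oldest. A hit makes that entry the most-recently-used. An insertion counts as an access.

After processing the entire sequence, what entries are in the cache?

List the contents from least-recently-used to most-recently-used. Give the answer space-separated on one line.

Answer: F G V A Z P

Derivation:
LRU simulation (capacity=6):
  1. access A: MISS. Cache (LRU->MRU): [A]
  2. access A: HIT. Cache (LRU->MRU): [A]
  3. access A: HIT. Cache (LRU->MRU): [A]
  4. access P: MISS. Cache (LRU->MRU): [A P]
  5. access T: MISS. Cache (LRU->MRU): [A P T]
  6. access F: MISS. Cache (LRU->MRU): [A P T F]
  7. access A: HIT. Cache (LRU->MRU): [P T F A]
  8. access P: HIT. Cache (LRU->MRU): [T F A P]
  9. access G: MISS. Cache (LRU->MRU): [T F A P G]
  10. access P: HIT. Cache (LRU->MRU): [T F A G P]
  11. access A: HIT. Cache (LRU->MRU): [T F G P A]
  12. access A: HIT. Cache (LRU->MRU): [T F G P A]
  13. access P: HIT. Cache (LRU->MRU): [T F G A P]
  14. access A: HIT. Cache (LRU->MRU): [T F G P A]
  15. access V: MISS. Cache (LRU->MRU): [T F G P A V]
  16. access B: MISS, evict T. Cache (LRU->MRU): [F G P A V B]
  17. access A: HIT. Cache (LRU->MRU): [F G P V B A]
  18. access P: HIT. Cache (LRU->MRU): [F G V B A P]
  19. access P: HIT. Cache (LRU->MRU): [F G V B A P]
  20. access F: HIT. Cache (LRU->MRU): [G V B A P F]
  21. access V: HIT. Cache (LRU->MRU): [G B A P F V]
  22. access P: HIT. Cache (LRU->MRU): [G B A F V P]
  23. access P: HIT. Cache (LRU->MRU): [G B A F V P]
  24. access P: HIT. Cache (LRU->MRU): [G B A F V P]
  25. access G: HIT. Cache (LRU->MRU): [B A F V P G]
  26. access V: HIT. Cache (LRU->MRU): [B A F P G V]
  27. access A: HIT. Cache (LRU->MRU): [B F P G V A]
  28. access Z: MISS, evict B. Cache (LRU->MRU): [F P G V A Z]
  29. access P: HIT. Cache (LRU->MRU): [F G V A Z P]
Total: 21 hits, 8 misses, 2 evictions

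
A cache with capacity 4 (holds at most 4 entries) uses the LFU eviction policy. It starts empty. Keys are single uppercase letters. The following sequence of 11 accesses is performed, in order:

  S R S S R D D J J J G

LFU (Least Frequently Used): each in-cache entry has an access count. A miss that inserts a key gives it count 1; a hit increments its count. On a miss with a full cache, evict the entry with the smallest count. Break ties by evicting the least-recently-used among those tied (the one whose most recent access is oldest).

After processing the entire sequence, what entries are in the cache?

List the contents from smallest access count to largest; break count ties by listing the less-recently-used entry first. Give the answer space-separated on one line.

LFU simulation (capacity=4):
  1. access S: MISS. Cache: [S(c=1)]
  2. access R: MISS. Cache: [S(c=1) R(c=1)]
  3. access S: HIT, count now 2. Cache: [R(c=1) S(c=2)]
  4. access S: HIT, count now 3. Cache: [R(c=1) S(c=3)]
  5. access R: HIT, count now 2. Cache: [R(c=2) S(c=3)]
  6. access D: MISS. Cache: [D(c=1) R(c=2) S(c=3)]
  7. access D: HIT, count now 2. Cache: [R(c=2) D(c=2) S(c=3)]
  8. access J: MISS. Cache: [J(c=1) R(c=2) D(c=2) S(c=3)]
  9. access J: HIT, count now 2. Cache: [R(c=2) D(c=2) J(c=2) S(c=3)]
  10. access J: HIT, count now 3. Cache: [R(c=2) D(c=2) S(c=3) J(c=3)]
  11. access G: MISS, evict R(c=2). Cache: [G(c=1) D(c=2) S(c=3) J(c=3)]
Total: 6 hits, 5 misses, 1 evictions

Answer: G D S J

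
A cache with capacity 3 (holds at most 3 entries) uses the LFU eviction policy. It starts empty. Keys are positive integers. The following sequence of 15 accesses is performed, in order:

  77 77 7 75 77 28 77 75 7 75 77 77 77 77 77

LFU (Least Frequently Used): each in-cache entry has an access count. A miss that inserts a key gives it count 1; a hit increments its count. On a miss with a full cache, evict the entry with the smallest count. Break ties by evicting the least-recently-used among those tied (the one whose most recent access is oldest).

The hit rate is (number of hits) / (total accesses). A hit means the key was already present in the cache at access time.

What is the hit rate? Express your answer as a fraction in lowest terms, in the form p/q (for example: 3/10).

Answer: 2/3

Derivation:
LFU simulation (capacity=3):
  1. access 77: MISS. Cache: [77(c=1)]
  2. access 77: HIT, count now 2. Cache: [77(c=2)]
  3. access 7: MISS. Cache: [7(c=1) 77(c=2)]
  4. access 75: MISS. Cache: [7(c=1) 75(c=1) 77(c=2)]
  5. access 77: HIT, count now 3. Cache: [7(c=1) 75(c=1) 77(c=3)]
  6. access 28: MISS, evict 7(c=1). Cache: [75(c=1) 28(c=1) 77(c=3)]
  7. access 77: HIT, count now 4. Cache: [75(c=1) 28(c=1) 77(c=4)]
  8. access 75: HIT, count now 2. Cache: [28(c=1) 75(c=2) 77(c=4)]
  9. access 7: MISS, evict 28(c=1). Cache: [7(c=1) 75(c=2) 77(c=4)]
  10. access 75: HIT, count now 3. Cache: [7(c=1) 75(c=3) 77(c=4)]
  11. access 77: HIT, count now 5. Cache: [7(c=1) 75(c=3) 77(c=5)]
  12. access 77: HIT, count now 6. Cache: [7(c=1) 75(c=3) 77(c=6)]
  13. access 77: HIT, count now 7. Cache: [7(c=1) 75(c=3) 77(c=7)]
  14. access 77: HIT, count now 8. Cache: [7(c=1) 75(c=3) 77(c=8)]
  15. access 77: HIT, count now 9. Cache: [7(c=1) 75(c=3) 77(c=9)]
Total: 10 hits, 5 misses, 2 evictions

Hit rate = 10/15 = 2/3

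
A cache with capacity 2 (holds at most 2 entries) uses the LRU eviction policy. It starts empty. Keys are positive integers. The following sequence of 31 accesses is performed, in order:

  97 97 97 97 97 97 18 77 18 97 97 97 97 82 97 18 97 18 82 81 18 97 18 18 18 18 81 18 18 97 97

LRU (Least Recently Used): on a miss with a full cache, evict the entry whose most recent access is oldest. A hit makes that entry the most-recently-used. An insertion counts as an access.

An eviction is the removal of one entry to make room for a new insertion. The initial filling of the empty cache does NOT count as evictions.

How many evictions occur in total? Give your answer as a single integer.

LRU simulation (capacity=2):
  1. access 97: MISS. Cache (LRU->MRU): [97]
  2. access 97: HIT. Cache (LRU->MRU): [97]
  3. access 97: HIT. Cache (LRU->MRU): [97]
  4. access 97: HIT. Cache (LRU->MRU): [97]
  5. access 97: HIT. Cache (LRU->MRU): [97]
  6. access 97: HIT. Cache (LRU->MRU): [97]
  7. access 18: MISS. Cache (LRU->MRU): [97 18]
  8. access 77: MISS, evict 97. Cache (LRU->MRU): [18 77]
  9. access 18: HIT. Cache (LRU->MRU): [77 18]
  10. access 97: MISS, evict 77. Cache (LRU->MRU): [18 97]
  11. access 97: HIT. Cache (LRU->MRU): [18 97]
  12. access 97: HIT. Cache (LRU->MRU): [18 97]
  13. access 97: HIT. Cache (LRU->MRU): [18 97]
  14. access 82: MISS, evict 18. Cache (LRU->MRU): [97 82]
  15. access 97: HIT. Cache (LRU->MRU): [82 97]
  16. access 18: MISS, evict 82. Cache (LRU->MRU): [97 18]
  17. access 97: HIT. Cache (LRU->MRU): [18 97]
  18. access 18: HIT. Cache (LRU->MRU): [97 18]
  19. access 82: MISS, evict 97. Cache (LRU->MRU): [18 82]
  20. access 81: MISS, evict 18. Cache (LRU->MRU): [82 81]
  21. access 18: MISS, evict 82. Cache (LRU->MRU): [81 18]
  22. access 97: MISS, evict 81. Cache (LRU->MRU): [18 97]
  23. access 18: HIT. Cache (LRU->MRU): [97 18]
  24. access 18: HIT. Cache (LRU->MRU): [97 18]
  25. access 18: HIT. Cache (LRU->MRU): [97 18]
  26. access 18: HIT. Cache (LRU->MRU): [97 18]
  27. access 81: MISS, evict 97. Cache (LRU->MRU): [18 81]
  28. access 18: HIT. Cache (LRU->MRU): [81 18]
  29. access 18: HIT. Cache (LRU->MRU): [81 18]
  30. access 97: MISS, evict 81. Cache (LRU->MRU): [18 97]
  31. access 97: HIT. Cache (LRU->MRU): [18 97]
Total: 19 hits, 12 misses, 10 evictions

Answer: 10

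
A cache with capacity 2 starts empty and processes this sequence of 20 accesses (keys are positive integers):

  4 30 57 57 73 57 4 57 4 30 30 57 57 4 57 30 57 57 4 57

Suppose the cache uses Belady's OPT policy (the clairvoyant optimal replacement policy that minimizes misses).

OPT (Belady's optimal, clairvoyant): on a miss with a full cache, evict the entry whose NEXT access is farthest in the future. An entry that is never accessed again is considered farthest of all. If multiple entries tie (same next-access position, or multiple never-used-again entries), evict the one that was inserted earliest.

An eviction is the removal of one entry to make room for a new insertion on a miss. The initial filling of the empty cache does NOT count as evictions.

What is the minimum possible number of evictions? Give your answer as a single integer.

Answer: 7

Derivation:
OPT (Belady) simulation (capacity=2):
  1. access 4: MISS. Cache: [4]
  2. access 30: MISS. Cache: [4 30]
  3. access 57: MISS, evict 30 (next use: step 10). Cache: [4 57]
  4. access 57: HIT. Next use of 57: step 6. Cache: [4 57]
  5. access 73: MISS, evict 4 (next use: step 7). Cache: [57 73]
  6. access 57: HIT. Next use of 57: step 8. Cache: [57 73]
  7. access 4: MISS, evict 73 (next use: never). Cache: [57 4]
  8. access 57: HIT. Next use of 57: step 12. Cache: [57 4]
  9. access 4: HIT. Next use of 4: step 14. Cache: [57 4]
  10. access 30: MISS, evict 4 (next use: step 14). Cache: [57 30]
  11. access 30: HIT. Next use of 30: step 16. Cache: [57 30]
  12. access 57: HIT. Next use of 57: step 13. Cache: [57 30]
  13. access 57: HIT. Next use of 57: step 15. Cache: [57 30]
  14. access 4: MISS, evict 30 (next use: step 16). Cache: [57 4]
  15. access 57: HIT. Next use of 57: step 17. Cache: [57 4]
  16. access 30: MISS, evict 4 (next use: step 19). Cache: [57 30]
  17. access 57: HIT. Next use of 57: step 18. Cache: [57 30]
  18. access 57: HIT. Next use of 57: step 20. Cache: [57 30]
  19. access 4: MISS, evict 30 (next use: never). Cache: [57 4]
  20. access 57: HIT. Next use of 57: never. Cache: [57 4]
Total: 11 hits, 9 misses, 7 evictions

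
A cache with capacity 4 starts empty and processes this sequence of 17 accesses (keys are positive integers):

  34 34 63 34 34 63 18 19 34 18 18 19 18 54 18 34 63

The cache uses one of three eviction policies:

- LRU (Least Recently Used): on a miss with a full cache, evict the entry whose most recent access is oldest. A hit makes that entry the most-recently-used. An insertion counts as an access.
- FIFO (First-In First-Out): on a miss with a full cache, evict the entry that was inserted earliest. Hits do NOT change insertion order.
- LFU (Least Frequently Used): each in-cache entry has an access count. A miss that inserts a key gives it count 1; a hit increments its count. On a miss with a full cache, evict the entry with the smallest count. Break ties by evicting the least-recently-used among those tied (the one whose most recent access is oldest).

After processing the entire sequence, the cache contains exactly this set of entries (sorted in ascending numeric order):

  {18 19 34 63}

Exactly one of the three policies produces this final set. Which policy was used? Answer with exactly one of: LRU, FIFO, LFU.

Simulating under each policy and comparing final sets:
  LRU: final set = {18 34 54 63} -> differs
  FIFO: final set = {19 34 54 63} -> differs
  LFU: final set = {18 19 34 63} -> MATCHES target
Only LFU produces the target set.

Answer: LFU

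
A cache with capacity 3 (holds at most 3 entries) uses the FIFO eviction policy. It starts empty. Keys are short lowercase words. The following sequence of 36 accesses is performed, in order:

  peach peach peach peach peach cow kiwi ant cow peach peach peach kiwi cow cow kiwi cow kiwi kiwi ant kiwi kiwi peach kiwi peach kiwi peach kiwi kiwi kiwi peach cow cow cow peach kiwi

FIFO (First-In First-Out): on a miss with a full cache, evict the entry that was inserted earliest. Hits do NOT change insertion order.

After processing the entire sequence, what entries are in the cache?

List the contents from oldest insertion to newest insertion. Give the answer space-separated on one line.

FIFO simulation (capacity=3):
  1. access peach: MISS. Cache (old->new): [peach]
  2. access peach: HIT. Cache (old->new): [peach]
  3. access peach: HIT. Cache (old->new): [peach]
  4. access peach: HIT. Cache (old->new): [peach]
  5. access peach: HIT. Cache (old->new): [peach]
  6. access cow: MISS. Cache (old->new): [peach cow]
  7. access kiwi: MISS. Cache (old->new): [peach cow kiwi]
  8. access ant: MISS, evict peach. Cache (old->new): [cow kiwi ant]
  9. access cow: HIT. Cache (old->new): [cow kiwi ant]
  10. access peach: MISS, evict cow. Cache (old->new): [kiwi ant peach]
  11. access peach: HIT. Cache (old->new): [kiwi ant peach]
  12. access peach: HIT. Cache (old->new): [kiwi ant peach]
  13. access kiwi: HIT. Cache (old->new): [kiwi ant peach]
  14. access cow: MISS, evict kiwi. Cache (old->new): [ant peach cow]
  15. access cow: HIT. Cache (old->new): [ant peach cow]
  16. access kiwi: MISS, evict ant. Cache (old->new): [peach cow kiwi]
  17. access cow: HIT. Cache (old->new): [peach cow kiwi]
  18. access kiwi: HIT. Cache (old->new): [peach cow kiwi]
  19. access kiwi: HIT. Cache (old->new): [peach cow kiwi]
  20. access ant: MISS, evict peach. Cache (old->new): [cow kiwi ant]
  21. access kiwi: HIT. Cache (old->new): [cow kiwi ant]
  22. access kiwi: HIT. Cache (old->new): [cow kiwi ant]
  23. access peach: MISS, evict cow. Cache (old->new): [kiwi ant peach]
  24. access kiwi: HIT. Cache (old->new): [kiwi ant peach]
  25. access peach: HIT. Cache (old->new): [kiwi ant peach]
  26. access kiwi: HIT. Cache (old->new): [kiwi ant peach]
  27. access peach: HIT. Cache (old->new): [kiwi ant peach]
  28. access kiwi: HIT. Cache (old->new): [kiwi ant peach]
  29. access kiwi: HIT. Cache (old->new): [kiwi ant peach]
  30. access kiwi: HIT. Cache (old->new): [kiwi ant peach]
  31. access peach: HIT. Cache (old->new): [kiwi ant peach]
  32. access cow: MISS, evict kiwi. Cache (old->new): [ant peach cow]
  33. access cow: HIT. Cache (old->new): [ant peach cow]
  34. access cow: HIT. Cache (old->new): [ant peach cow]
  35. access peach: HIT. Cache (old->new): [ant peach cow]
  36. access kiwi: MISS, evict ant. Cache (old->new): [peach cow kiwi]
Total: 25 hits, 11 misses, 8 evictions

Answer: peach cow kiwi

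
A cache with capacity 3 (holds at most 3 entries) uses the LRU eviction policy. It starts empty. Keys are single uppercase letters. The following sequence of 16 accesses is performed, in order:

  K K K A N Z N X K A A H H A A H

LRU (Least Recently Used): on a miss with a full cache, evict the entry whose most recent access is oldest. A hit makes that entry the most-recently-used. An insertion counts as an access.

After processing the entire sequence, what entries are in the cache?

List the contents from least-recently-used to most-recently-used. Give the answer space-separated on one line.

Answer: K A H

Derivation:
LRU simulation (capacity=3):
  1. access K: MISS. Cache (LRU->MRU): [K]
  2. access K: HIT. Cache (LRU->MRU): [K]
  3. access K: HIT. Cache (LRU->MRU): [K]
  4. access A: MISS. Cache (LRU->MRU): [K A]
  5. access N: MISS. Cache (LRU->MRU): [K A N]
  6. access Z: MISS, evict K. Cache (LRU->MRU): [A N Z]
  7. access N: HIT. Cache (LRU->MRU): [A Z N]
  8. access X: MISS, evict A. Cache (LRU->MRU): [Z N X]
  9. access K: MISS, evict Z. Cache (LRU->MRU): [N X K]
  10. access A: MISS, evict N. Cache (LRU->MRU): [X K A]
  11. access A: HIT. Cache (LRU->MRU): [X K A]
  12. access H: MISS, evict X. Cache (LRU->MRU): [K A H]
  13. access H: HIT. Cache (LRU->MRU): [K A H]
  14. access A: HIT. Cache (LRU->MRU): [K H A]
  15. access A: HIT. Cache (LRU->MRU): [K H A]
  16. access H: HIT. Cache (LRU->MRU): [K A H]
Total: 8 hits, 8 misses, 5 evictions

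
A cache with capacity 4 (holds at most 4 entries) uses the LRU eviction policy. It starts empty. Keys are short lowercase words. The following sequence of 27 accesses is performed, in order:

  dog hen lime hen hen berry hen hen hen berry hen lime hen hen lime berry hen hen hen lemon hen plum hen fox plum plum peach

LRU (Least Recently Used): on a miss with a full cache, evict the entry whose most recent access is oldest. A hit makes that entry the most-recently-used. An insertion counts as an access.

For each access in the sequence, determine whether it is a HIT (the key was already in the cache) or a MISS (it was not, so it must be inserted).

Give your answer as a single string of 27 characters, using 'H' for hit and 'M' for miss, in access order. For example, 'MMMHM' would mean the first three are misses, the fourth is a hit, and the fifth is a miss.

Answer: MMMHHMHHHHHHHHHHHHHMHMHMHHM

Derivation:
LRU simulation (capacity=4):
  1. access dog: MISS. Cache (LRU->MRU): [dog]
  2. access hen: MISS. Cache (LRU->MRU): [dog hen]
  3. access lime: MISS. Cache (LRU->MRU): [dog hen lime]
  4. access hen: HIT. Cache (LRU->MRU): [dog lime hen]
  5. access hen: HIT. Cache (LRU->MRU): [dog lime hen]
  6. access berry: MISS. Cache (LRU->MRU): [dog lime hen berry]
  7. access hen: HIT. Cache (LRU->MRU): [dog lime berry hen]
  8. access hen: HIT. Cache (LRU->MRU): [dog lime berry hen]
  9. access hen: HIT. Cache (LRU->MRU): [dog lime berry hen]
  10. access berry: HIT. Cache (LRU->MRU): [dog lime hen berry]
  11. access hen: HIT. Cache (LRU->MRU): [dog lime berry hen]
  12. access lime: HIT. Cache (LRU->MRU): [dog berry hen lime]
  13. access hen: HIT. Cache (LRU->MRU): [dog berry lime hen]
  14. access hen: HIT. Cache (LRU->MRU): [dog berry lime hen]
  15. access lime: HIT. Cache (LRU->MRU): [dog berry hen lime]
  16. access berry: HIT. Cache (LRU->MRU): [dog hen lime berry]
  17. access hen: HIT. Cache (LRU->MRU): [dog lime berry hen]
  18. access hen: HIT. Cache (LRU->MRU): [dog lime berry hen]
  19. access hen: HIT. Cache (LRU->MRU): [dog lime berry hen]
  20. access lemon: MISS, evict dog. Cache (LRU->MRU): [lime berry hen lemon]
  21. access hen: HIT. Cache (LRU->MRU): [lime berry lemon hen]
  22. access plum: MISS, evict lime. Cache (LRU->MRU): [berry lemon hen plum]
  23. access hen: HIT. Cache (LRU->MRU): [berry lemon plum hen]
  24. access fox: MISS, evict berry. Cache (LRU->MRU): [lemon plum hen fox]
  25. access plum: HIT. Cache (LRU->MRU): [lemon hen fox plum]
  26. access plum: HIT. Cache (LRU->MRU): [lemon hen fox plum]
  27. access peach: MISS, evict lemon. Cache (LRU->MRU): [hen fox plum peach]
Total: 19 hits, 8 misses, 4 evictions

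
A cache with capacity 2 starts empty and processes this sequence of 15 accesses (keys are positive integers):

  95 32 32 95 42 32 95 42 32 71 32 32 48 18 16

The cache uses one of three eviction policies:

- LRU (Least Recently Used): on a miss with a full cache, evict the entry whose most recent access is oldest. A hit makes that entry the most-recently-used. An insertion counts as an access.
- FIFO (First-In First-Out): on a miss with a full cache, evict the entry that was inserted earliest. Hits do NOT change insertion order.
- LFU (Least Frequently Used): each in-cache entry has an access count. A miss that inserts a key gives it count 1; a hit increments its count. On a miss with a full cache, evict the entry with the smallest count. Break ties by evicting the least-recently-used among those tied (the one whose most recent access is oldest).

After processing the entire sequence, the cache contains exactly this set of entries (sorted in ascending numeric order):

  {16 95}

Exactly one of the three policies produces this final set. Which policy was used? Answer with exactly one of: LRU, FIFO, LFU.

Simulating under each policy and comparing final sets:
  LRU: final set = {16 18} -> differs
  FIFO: final set = {16 18} -> differs
  LFU: final set = {16 95} -> MATCHES target
Only LFU produces the target set.

Answer: LFU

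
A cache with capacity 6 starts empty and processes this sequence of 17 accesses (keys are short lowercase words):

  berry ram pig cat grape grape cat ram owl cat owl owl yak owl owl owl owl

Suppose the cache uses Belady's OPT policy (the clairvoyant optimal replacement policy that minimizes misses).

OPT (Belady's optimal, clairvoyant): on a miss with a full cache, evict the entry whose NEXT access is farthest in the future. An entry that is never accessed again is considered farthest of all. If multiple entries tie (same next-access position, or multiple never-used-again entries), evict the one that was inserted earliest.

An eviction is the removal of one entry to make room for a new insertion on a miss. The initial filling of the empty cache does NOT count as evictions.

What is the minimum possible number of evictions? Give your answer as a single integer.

OPT (Belady) simulation (capacity=6):
  1. access berry: MISS. Cache: [berry]
  2. access ram: MISS. Cache: [berry ram]
  3. access pig: MISS. Cache: [berry ram pig]
  4. access cat: MISS. Cache: [berry ram pig cat]
  5. access grape: MISS. Cache: [berry ram pig cat grape]
  6. access grape: HIT. Next use of grape: never. Cache: [berry ram pig cat grape]
  7. access cat: HIT. Next use of cat: step 10. Cache: [berry ram pig cat grape]
  8. access ram: HIT. Next use of ram: never. Cache: [berry ram pig cat grape]
  9. access owl: MISS. Cache: [berry ram pig cat grape owl]
  10. access cat: HIT. Next use of cat: never. Cache: [berry ram pig cat grape owl]
  11. access owl: HIT. Next use of owl: step 12. Cache: [berry ram pig cat grape owl]
  12. access owl: HIT. Next use of owl: step 14. Cache: [berry ram pig cat grape owl]
  13. access yak: MISS, evict berry (next use: never). Cache: [ram pig cat grape owl yak]
  14. access owl: HIT. Next use of owl: step 15. Cache: [ram pig cat grape owl yak]
  15. access owl: HIT. Next use of owl: step 16. Cache: [ram pig cat grape owl yak]
  16. access owl: HIT. Next use of owl: step 17. Cache: [ram pig cat grape owl yak]
  17. access owl: HIT. Next use of owl: never. Cache: [ram pig cat grape owl yak]
Total: 10 hits, 7 misses, 1 evictions

Answer: 1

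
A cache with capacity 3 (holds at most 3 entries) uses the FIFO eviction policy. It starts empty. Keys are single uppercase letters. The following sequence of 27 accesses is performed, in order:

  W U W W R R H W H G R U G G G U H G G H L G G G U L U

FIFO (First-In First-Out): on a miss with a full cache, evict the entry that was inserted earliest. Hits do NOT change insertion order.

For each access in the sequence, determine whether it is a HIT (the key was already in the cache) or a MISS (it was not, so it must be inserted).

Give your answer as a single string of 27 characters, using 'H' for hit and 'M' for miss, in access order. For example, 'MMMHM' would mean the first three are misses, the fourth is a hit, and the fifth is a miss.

FIFO simulation (capacity=3):
  1. access W: MISS. Cache (old->new): [W]
  2. access U: MISS. Cache (old->new): [W U]
  3. access W: HIT. Cache (old->new): [W U]
  4. access W: HIT. Cache (old->new): [W U]
  5. access R: MISS. Cache (old->new): [W U R]
  6. access R: HIT. Cache (old->new): [W U R]
  7. access H: MISS, evict W. Cache (old->new): [U R H]
  8. access W: MISS, evict U. Cache (old->new): [R H W]
  9. access H: HIT. Cache (old->new): [R H W]
  10. access G: MISS, evict R. Cache (old->new): [H W G]
  11. access R: MISS, evict H. Cache (old->new): [W G R]
  12. access U: MISS, evict W. Cache (old->new): [G R U]
  13. access G: HIT. Cache (old->new): [G R U]
  14. access G: HIT. Cache (old->new): [G R U]
  15. access G: HIT. Cache (old->new): [G R U]
  16. access U: HIT. Cache (old->new): [G R U]
  17. access H: MISS, evict G. Cache (old->new): [R U H]
  18. access G: MISS, evict R. Cache (old->new): [U H G]
  19. access G: HIT. Cache (old->new): [U H G]
  20. access H: HIT. Cache (old->new): [U H G]
  21. access L: MISS, evict U. Cache (old->new): [H G L]
  22. access G: HIT. Cache (old->new): [H G L]
  23. access G: HIT. Cache (old->new): [H G L]
  24. access G: HIT. Cache (old->new): [H G L]
  25. access U: MISS, evict H. Cache (old->new): [G L U]
  26. access L: HIT. Cache (old->new): [G L U]
  27. access U: HIT. Cache (old->new): [G L U]
Total: 15 hits, 12 misses, 9 evictions

Answer: MMHHMHMMHMMMHHHHMMHHMHHHMHH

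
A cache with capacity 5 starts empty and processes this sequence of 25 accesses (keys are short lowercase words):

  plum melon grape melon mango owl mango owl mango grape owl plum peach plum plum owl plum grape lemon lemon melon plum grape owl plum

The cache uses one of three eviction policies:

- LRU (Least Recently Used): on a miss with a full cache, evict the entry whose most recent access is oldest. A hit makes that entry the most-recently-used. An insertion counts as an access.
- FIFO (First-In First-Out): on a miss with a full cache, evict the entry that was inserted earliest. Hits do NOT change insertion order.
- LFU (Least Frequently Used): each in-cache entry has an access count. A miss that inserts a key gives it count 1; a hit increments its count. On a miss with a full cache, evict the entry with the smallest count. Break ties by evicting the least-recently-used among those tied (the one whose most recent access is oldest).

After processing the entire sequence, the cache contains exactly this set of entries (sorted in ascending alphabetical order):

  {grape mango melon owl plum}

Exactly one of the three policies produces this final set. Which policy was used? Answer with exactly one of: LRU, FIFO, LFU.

Simulating under each policy and comparing final sets:
  LRU: final set = {grape lemon melon owl plum} -> differs
  FIFO: final set = {grape lemon melon owl plum} -> differs
  LFU: final set = {grape mango melon owl plum} -> MATCHES target
Only LFU produces the target set.

Answer: LFU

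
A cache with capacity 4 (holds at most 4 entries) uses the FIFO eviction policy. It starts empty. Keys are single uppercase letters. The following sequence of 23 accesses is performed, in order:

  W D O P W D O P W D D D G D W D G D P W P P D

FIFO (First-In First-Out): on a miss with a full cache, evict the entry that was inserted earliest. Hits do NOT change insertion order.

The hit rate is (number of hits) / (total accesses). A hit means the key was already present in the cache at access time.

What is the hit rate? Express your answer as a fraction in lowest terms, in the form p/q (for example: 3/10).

Answer: 16/23

Derivation:
FIFO simulation (capacity=4):
  1. access W: MISS. Cache (old->new): [W]
  2. access D: MISS. Cache (old->new): [W D]
  3. access O: MISS. Cache (old->new): [W D O]
  4. access P: MISS. Cache (old->new): [W D O P]
  5. access W: HIT. Cache (old->new): [W D O P]
  6. access D: HIT. Cache (old->new): [W D O P]
  7. access O: HIT. Cache (old->new): [W D O P]
  8. access P: HIT. Cache (old->new): [W D O P]
  9. access W: HIT. Cache (old->new): [W D O P]
  10. access D: HIT. Cache (old->new): [W D O P]
  11. access D: HIT. Cache (old->new): [W D O P]
  12. access D: HIT. Cache (old->new): [W D O P]
  13. access G: MISS, evict W. Cache (old->new): [D O P G]
  14. access D: HIT. Cache (old->new): [D O P G]
  15. access W: MISS, evict D. Cache (old->new): [O P G W]
  16. access D: MISS, evict O. Cache (old->new): [P G W D]
  17. access G: HIT. Cache (old->new): [P G W D]
  18. access D: HIT. Cache (old->new): [P G W D]
  19. access P: HIT. Cache (old->new): [P G W D]
  20. access W: HIT. Cache (old->new): [P G W D]
  21. access P: HIT. Cache (old->new): [P G W D]
  22. access P: HIT. Cache (old->new): [P G W D]
  23. access D: HIT. Cache (old->new): [P G W D]
Total: 16 hits, 7 misses, 3 evictions

Hit rate = 16/23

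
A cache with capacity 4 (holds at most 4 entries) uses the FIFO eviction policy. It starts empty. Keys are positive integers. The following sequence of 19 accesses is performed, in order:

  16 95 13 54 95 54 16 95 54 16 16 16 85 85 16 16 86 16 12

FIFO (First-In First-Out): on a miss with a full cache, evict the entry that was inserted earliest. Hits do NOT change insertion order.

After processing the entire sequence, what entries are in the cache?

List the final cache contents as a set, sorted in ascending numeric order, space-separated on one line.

FIFO simulation (capacity=4):
  1. access 16: MISS. Cache (old->new): [16]
  2. access 95: MISS. Cache (old->new): [16 95]
  3. access 13: MISS. Cache (old->new): [16 95 13]
  4. access 54: MISS. Cache (old->new): [16 95 13 54]
  5. access 95: HIT. Cache (old->new): [16 95 13 54]
  6. access 54: HIT. Cache (old->new): [16 95 13 54]
  7. access 16: HIT. Cache (old->new): [16 95 13 54]
  8. access 95: HIT. Cache (old->new): [16 95 13 54]
  9. access 54: HIT. Cache (old->new): [16 95 13 54]
  10. access 16: HIT. Cache (old->new): [16 95 13 54]
  11. access 16: HIT. Cache (old->new): [16 95 13 54]
  12. access 16: HIT. Cache (old->new): [16 95 13 54]
  13. access 85: MISS, evict 16. Cache (old->new): [95 13 54 85]
  14. access 85: HIT. Cache (old->new): [95 13 54 85]
  15. access 16: MISS, evict 95. Cache (old->new): [13 54 85 16]
  16. access 16: HIT. Cache (old->new): [13 54 85 16]
  17. access 86: MISS, evict 13. Cache (old->new): [54 85 16 86]
  18. access 16: HIT. Cache (old->new): [54 85 16 86]
  19. access 12: MISS, evict 54. Cache (old->new): [85 16 86 12]
Total: 11 hits, 8 misses, 4 evictions

Answer: 12 16 85 86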